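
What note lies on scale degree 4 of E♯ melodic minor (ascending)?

Degree 4 takes the letter 3 steps above E, which is A.
In melodic minor (ascending), degree 4 sits 5 semitones above the tonic. E# + 5 semitones is pitch class 10, spelled on A as A#.

A#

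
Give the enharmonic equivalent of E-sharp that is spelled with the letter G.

Gbb

Plain G sits 2 semitones above E#, so on the letter G the same pitch needs a double flat: Gbb.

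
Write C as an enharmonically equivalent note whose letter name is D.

Plain D sits 2 semitones above C, so on the letter D the same pitch needs a double flat: Dbb.

Dbb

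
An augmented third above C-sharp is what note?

E##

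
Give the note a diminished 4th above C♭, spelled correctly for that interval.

Fbb

A fourth above C lands on the letter F.
A diminished fourth spans 4 semitones, so Cb moves to pitch class 3. On the letter F that is Fbb.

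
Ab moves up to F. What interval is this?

The letter names run A→F, a span of 5 letter steps, so the interval is some kind of sixth.
Ab to F is 9 semitones. A major sixth is 9, so 9 makes it major.

major sixth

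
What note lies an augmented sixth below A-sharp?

A down a major sixth is C, so the target letter is C.
From A#, an augmented sixth is 10 semitones down: C.

C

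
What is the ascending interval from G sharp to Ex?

augmented sixth

The letter names run G→E, a span of 5 letter steps, so the interval is some kind of sixth.
G# to E## is 10 semitones. A major sixth is 9, so 10 makes it augmented.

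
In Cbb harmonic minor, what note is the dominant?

Gbb

Degree 5 takes the letter 4 steps above C, which is G.
In harmonic minor, degree 5 sits 7 semitones above the tonic. Cbb + 7 semitones is pitch class 5, spelled on G as Gbb.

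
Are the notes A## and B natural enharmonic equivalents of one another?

Yes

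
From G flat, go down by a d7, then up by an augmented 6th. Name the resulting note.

F##

A diminished seventh down from Gb is A (letter A, 9 semitones down).
An augmented sixth up from A is F## (letter F, 10 semitones up).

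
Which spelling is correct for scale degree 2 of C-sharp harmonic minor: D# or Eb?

Each scale degree takes a distinct letter name. Degree 2 of a scale on C must use the letter D.
D# and Eb are enharmonically the same pitch, but only D# uses the letter D, so it is the correct spelling here.

D#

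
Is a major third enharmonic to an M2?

A major third spans 4 semitones; a major second spans 2.
The spans differ, so they are not enharmonic equivalents.

No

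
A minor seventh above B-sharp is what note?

B up a major seventh is A#, so the target letter is A.
From B#, a minor seventh is 10 semitones up: A#.

A#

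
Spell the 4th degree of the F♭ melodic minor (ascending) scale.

Degree 4 takes the letter 3 steps above F, which is B.
In melodic minor (ascending), degree 4 sits 5 semitones above the tonic. Fb + 5 semitones is pitch class 9, spelled on B as Bbb.

Bbb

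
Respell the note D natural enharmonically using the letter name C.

Plain C sits 2 semitones below D, so on the letter C the same pitch needs a double sharp: C##.

C##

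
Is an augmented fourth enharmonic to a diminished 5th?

Yes

An augmented fourth spans 6 semitones; a diminished fifth spans 6.
They are enharmonically equivalent.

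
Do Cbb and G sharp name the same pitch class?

No

Cbb is pitch class 10; G# is pitch class 8.
The pitch classes differ (10 vs. 8), so they are not enharmonic equivalents.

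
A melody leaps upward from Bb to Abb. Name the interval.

diminished seventh

The letter names run B→A, a span of 6 letter steps, so the interval is some kind of seventh.
Bb to Abb is 9 semitones. A major seventh is 11, so 9 makes it diminished.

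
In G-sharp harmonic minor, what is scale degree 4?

C#

The G# harmonic minor scale runs G# A# B C# D# E F##.
Degree 4 is C#.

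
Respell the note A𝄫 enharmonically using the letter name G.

Abb is pitch class 7. The letter G alone is pitch class 7.
Pitch class 7 on G needs no accidental: G.

G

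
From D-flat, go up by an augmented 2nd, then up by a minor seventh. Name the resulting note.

D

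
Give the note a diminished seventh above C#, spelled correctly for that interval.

A seventh above C lands on the letter B.
A diminished seventh spans 9 semitones, so C# moves to pitch class 10. On the letter B that is Bb.

Bb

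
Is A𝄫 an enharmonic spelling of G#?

Abb is pitch class 7; G# is pitch class 8.
The pitch classes differ (7 vs. 8), so they are not enharmonic equivalents.

No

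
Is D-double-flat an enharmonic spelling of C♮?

Dbb is pitch class 0; C is pitch class 0.
All spellings map to pitch class 0, so they are enharmonically equivalent.

Yes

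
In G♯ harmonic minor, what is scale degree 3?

B

The G# harmonic minor scale runs G# A# B C# D# E F##.
Degree 3 is B.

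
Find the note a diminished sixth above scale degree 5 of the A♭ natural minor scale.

Scale degree 5 of Ab natural minor is Eb.
A diminished sixth (7 semitones) above Eb lands on the letter C, giving Cbb.

Cbb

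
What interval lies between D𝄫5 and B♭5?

augmented sixth

The letter names run D→B, a span of 5 letter steps, so the interval is some kind of sixth.
Dbb to Bb is 10 semitones. A major sixth is 9, so 10 makes it augmented.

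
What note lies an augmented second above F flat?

G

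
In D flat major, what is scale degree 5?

The Db major scale runs Db Eb F Gb Ab Bb C.
Degree 5 is Ab.

Ab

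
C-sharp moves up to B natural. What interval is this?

minor seventh

The letter names run C→B, a span of 6 letter steps, so the interval is some kind of seventh.
C# to B is 10 semitones. A major seventh is 11, so 10 makes it minor.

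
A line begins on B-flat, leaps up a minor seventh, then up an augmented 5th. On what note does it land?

A minor seventh up from Bb is Ab (letter A, 10 semitones up).
An augmented fifth up from Ab is E (letter E, 8 semitones up).

E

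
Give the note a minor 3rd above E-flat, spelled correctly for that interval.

Gb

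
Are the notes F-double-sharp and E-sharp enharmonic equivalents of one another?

F## is pitch class 7; E# is pitch class 5.
The pitch classes differ (7 vs. 5), so they are not enharmonic equivalents.

No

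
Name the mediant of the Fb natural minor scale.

The Fb natural minor scale runs Fb Gb Abb Bbb Cb Dbb Ebb.
Degree 3 is Abb.

Abb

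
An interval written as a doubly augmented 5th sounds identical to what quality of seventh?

A doubly augmented fifth spans 9 semitones.
A seventh spanning 9 semitones is diminished (the major seventh is 11).

diminished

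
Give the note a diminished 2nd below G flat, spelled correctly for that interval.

A second below G lands on the letter F.
A diminished second spans 0 semitones, so Gb moves to pitch class 6. On the letter F that is F#.

F#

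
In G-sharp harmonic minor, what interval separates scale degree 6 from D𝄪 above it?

Scale degree 6 of G# harmonic minor is E.
E up to D##: letters E→D make it a seventh; 12 semitones makes it augmented.

augmented seventh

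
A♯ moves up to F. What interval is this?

Counting letters A–B–C–D–E–F gives a sixth.
A#→F = 7 semitones, 2 narrower than the major sixth (9), so diminished.

diminished sixth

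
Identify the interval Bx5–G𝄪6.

minor sixth

The letter names run B→G, a span of 5 letter steps, so the interval is some kind of sixth.
B## to G## is 8 semitones. A major sixth is 9, so 8 makes it minor.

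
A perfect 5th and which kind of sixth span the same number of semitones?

diminished

A perfect fifth spans 7 semitones.
A sixth spanning 7 semitones is diminished (the major sixth is 9).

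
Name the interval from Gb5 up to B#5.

Counting letters G–A–B gives a third.
Gb→B# = 6 semitones, 2 wider than the major third (4), so doubly augmented.

doubly augmented third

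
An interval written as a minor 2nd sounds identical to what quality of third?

doubly diminished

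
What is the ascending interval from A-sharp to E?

Counting letters A–B–C–D–E gives a fifth.
A#→E = 6 semitones, 1 narrower than the perfect fifth (7), so diminished.

diminished fifth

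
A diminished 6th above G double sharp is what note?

G up a major sixth is E, so the target letter is E.
From G##, a diminished sixth is 7 semitones up: E.

E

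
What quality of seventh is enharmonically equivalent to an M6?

A major sixth spans 9 semitones.
A seventh spanning 9 semitones is diminished (the major seventh is 11).

diminished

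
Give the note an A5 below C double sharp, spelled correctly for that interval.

F#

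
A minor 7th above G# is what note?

F#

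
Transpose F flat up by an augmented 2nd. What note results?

G

A second above F lands on the letter G.
An augmented second spans 3 semitones, so Fb moves to pitch class 7. On the letter G that is G.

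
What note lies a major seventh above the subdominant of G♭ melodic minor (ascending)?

Bb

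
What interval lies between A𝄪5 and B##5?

Counting letters A–B gives a second.
A##→B## = 2 semitones, exactly the major second.

major second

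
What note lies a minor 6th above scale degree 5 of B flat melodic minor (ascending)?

Db

Scale degree 5 of Bb melodic minor (ascending) is F.
A minor sixth (8 semitones) above F lands on the letter D, giving Db.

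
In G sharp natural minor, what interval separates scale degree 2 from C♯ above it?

Scale degree 2 of G# natural minor is A#.
A# up to C#: letters A→C make it a third; 3 semitones makes it minor.

minor third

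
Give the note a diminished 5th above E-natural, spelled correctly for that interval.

A fifth above E lands on the letter B.
A diminished fifth spans 6 semitones, so E moves to pitch class 10. On the letter B that is Bb.

Bb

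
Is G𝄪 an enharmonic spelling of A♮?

G## = pitch class 9 and A = pitch class 9 — the same pitch class, so they are enharmonic equivalents.

Yes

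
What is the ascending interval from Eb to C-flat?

Counting letters E–F–G–A–B–C gives a sixth.
Eb→Cb = 8 semitones, 1 narrower than the major sixth (9), so minor.

minor sixth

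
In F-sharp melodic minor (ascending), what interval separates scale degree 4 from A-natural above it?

minor seventh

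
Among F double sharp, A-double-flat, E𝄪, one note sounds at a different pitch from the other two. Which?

In 12-tone equal temperament, enharmonic equivalents share a pitch class. F## is pitch class 7; Abb is pitch class 7; E## is pitch class 6.
F## and Abb share pitch class 7, while E## is pitch class 6.

E##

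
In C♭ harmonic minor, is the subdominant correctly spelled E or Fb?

Fb

Each scale degree takes a distinct letter name. Degree 4 of a scale on C must use the letter F.
Fb and E are enharmonically the same pitch, but only Fb uses the letter F, so it is the correct spelling here.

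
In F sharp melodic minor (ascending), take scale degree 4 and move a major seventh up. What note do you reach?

Scale degree 4 of F# melodic minor (ascending) is B.
A major seventh (11 semitones) above B lands on the letter A, giving A#.

A#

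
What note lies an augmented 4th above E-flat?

A

E up a perfect fourth is A, so the target letter is A.
From Eb, an augmented fourth is 6 semitones up: A.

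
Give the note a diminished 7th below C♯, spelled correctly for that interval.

D##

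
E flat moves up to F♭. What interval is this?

minor second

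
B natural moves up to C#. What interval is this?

major second

The letter names run B→C, a span of 1 letter step, so the interval is some kind of second.
B to C# is 2 semitones. A major second is 2, so 2 makes it major.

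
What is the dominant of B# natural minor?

F##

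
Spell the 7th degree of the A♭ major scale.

The Ab major scale runs Ab Bb C Db Eb F G.
Degree 7 is G.

G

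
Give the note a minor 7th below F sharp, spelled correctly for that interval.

G#

F down a major seventh is Gb, so the target letter is G.
From F#, a minor seventh is 10 semitones down: G#.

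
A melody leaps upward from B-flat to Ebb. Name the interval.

diminished fourth

The letter names run B→E, a span of 3 letter steps, so the interval is some kind of fourth.
Bb to Ebb is 4 semitones. A perfect fourth is 5, so 4 makes it diminished.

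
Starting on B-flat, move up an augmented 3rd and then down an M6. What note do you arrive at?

F#

An augmented third up from Bb is D# (letter D, 5 semitones up).
A major sixth down from D# is F# (letter F, 9 semitones down).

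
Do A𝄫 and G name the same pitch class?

Yes

Abb is pitch class 7; G is pitch class 7.
All spellings map to pitch class 7, so they are enharmonically equivalent.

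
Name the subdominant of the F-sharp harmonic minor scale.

The F# harmonic minor scale runs F# G# A B C# D E#.
Degree 4 is B.

B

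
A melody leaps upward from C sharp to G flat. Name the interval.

The letter names run C→G, a span of 4 letter steps, so the interval is some kind of fifth.
C# to Gb is 5 semitones. A perfect fifth is 7, so 5 makes it doubly diminished.

doubly diminished fifth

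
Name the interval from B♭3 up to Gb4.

The letter names run B→G, a span of 5 letter steps, so the interval is some kind of sixth.
Bb to Gb is 8 semitones. A major sixth is 9, so 8 makes it minor.

minor sixth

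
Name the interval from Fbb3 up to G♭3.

augmented second

The letter names run F→G, a span of 1 letter step, so the interval is some kind of second.
Fbb to Gb is 3 semitones. A major second is 2, so 3 makes it augmented.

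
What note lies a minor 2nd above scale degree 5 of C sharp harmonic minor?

Scale degree 5 of C# harmonic minor is G#.
A minor second (1 semitone) above G# lands on the letter A, giving A.

A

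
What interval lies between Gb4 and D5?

Counting letters G–A–B–C–D gives a fifth.
Gb→D = 8 semitones, 1 wider than the perfect fifth (7), so augmented.

augmented fifth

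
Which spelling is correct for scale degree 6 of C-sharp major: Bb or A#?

A#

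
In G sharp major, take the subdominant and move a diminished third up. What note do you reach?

Eb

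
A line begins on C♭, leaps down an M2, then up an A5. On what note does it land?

F

A major second down from Cb is Bbb (letter B, 2 semitones down).
An augmented fifth up from Bbb is F (letter F, 8 semitones up).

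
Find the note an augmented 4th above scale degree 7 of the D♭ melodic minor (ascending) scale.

F#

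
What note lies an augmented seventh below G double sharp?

A

A seventh below G lands on the letter A.
An augmented seventh spans 12 semitones, so G## moves to pitch class 9. On the letter A that is A.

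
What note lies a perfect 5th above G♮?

G up a perfect fifth is D, so the target letter is D.
From G, a perfect fifth is 7 semitones up: D.

D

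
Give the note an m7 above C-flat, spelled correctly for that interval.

C up a major seventh is B, so the target letter is B.
From Cb, a minor seventh is 10 semitones up: Bbb.

Bbb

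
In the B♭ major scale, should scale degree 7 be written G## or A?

A

Each scale degree takes a distinct letter name. Degree 7 of a scale on B must use the letter A.
A and G## are enharmonically the same pitch, but only A uses the letter A, so it is the correct spelling here.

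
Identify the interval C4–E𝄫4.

The letter names run C→E, a span of 2 letter steps, so the interval is some kind of third.
C to Ebb is 2 semitones. A major third is 4, so 2 makes it diminished.

diminished third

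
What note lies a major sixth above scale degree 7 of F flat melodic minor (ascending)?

Scale degree 7 of Fb melodic minor (ascending) is Eb.
A major sixth (9 semitones) above Eb lands on the letter C, giving C.

C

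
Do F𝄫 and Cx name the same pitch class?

No

Fbb is pitch class 3; C## is pitch class 2.
The pitch classes differ (3 vs. 2), so they are not enharmonic equivalents.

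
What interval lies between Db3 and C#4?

Counting letters D–E–F–G–A–B–C gives a seventh.
Db→C# = 12 semitones, 1 wider than the major seventh (11), so augmented.

augmented seventh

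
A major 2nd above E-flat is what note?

F

E up a major second is F#, so the target letter is F.
From Eb, a major second is 2 semitones up: F.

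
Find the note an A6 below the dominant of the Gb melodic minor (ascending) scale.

Fbb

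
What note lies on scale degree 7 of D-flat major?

The Db major scale runs Db Eb F Gb Ab Bb C.
Degree 7 is C.

C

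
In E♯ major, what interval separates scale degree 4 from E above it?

diminished fifth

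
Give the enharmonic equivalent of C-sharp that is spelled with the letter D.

Db

Plain D sits 1 semitone above C#, so on the letter D the same pitch needs a flat: Db.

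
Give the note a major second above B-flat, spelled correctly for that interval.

C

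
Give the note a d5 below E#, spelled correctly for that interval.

A fifth below E lands on the letter A.
A diminished fifth spans 6 semitones, so E# moves to pitch class 11. On the letter A that is A##.

A##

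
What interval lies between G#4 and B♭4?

Counting letters G–A–B gives a third.
G#→Bb = 2 semitones, 2 narrower than the major third (4), so diminished.

diminished third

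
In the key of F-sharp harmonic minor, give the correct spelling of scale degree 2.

G#

Degree 2 takes the letter 1 step above F, which is G.
In harmonic minor, degree 2 sits 2 semitones above the tonic. F# + 2 semitones is pitch class 8, spelled on G as G#.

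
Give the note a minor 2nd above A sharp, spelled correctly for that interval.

A second above A lands on the letter B.
A minor second spans 1 semitone, so A# moves to pitch class 11. On the letter B that is B.

B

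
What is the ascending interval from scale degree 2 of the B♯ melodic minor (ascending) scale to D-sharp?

minor second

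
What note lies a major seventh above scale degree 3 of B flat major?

Scale degree 3 of Bb major is D.
A major seventh (11 semitones) above D lands on the letter C, giving C#.

C#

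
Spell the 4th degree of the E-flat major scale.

Ab

The Eb major scale runs Eb F G Ab Bb C D.
Degree 4 is Ab.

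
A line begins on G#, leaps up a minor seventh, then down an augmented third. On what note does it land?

Db

A minor seventh up from G# is F# (letter F, 10 semitones up).
An augmented third down from F# is Db (letter D, 5 semitones down).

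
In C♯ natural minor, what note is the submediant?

A

Degree 6 takes the letter 5 steps above C, which is A.
In natural minor, degree 6 sits 8 semitones above the tonic. C# + 8 semitones is pitch class 9, spelled on A as A.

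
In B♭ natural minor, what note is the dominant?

F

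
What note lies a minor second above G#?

A

G up a major second is A, so the target letter is A.
From G#, a minor second is 1 semitone up: A.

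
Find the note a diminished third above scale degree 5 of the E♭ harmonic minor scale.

Scale degree 5 of Eb harmonic minor is Bb.
A diminished third (2 semitones) above Bb lands on the letter D, giving Dbb.

Dbb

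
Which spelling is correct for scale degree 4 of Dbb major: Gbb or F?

Each scale degree takes a distinct letter name. Degree 4 of a scale on D must use the letter G.
Gbb and F are enharmonically the same pitch, but only Gbb uses the letter G, so it is the correct spelling here.

Gbb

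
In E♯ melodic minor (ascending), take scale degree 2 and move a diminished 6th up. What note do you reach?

D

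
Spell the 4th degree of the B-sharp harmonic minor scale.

E#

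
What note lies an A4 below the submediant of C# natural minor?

Eb

The submediant of C# natural minor is A.
An augmented fourth (6 semitones) below A lands on the letter E, giving Eb.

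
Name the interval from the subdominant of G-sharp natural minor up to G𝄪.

augmented fifth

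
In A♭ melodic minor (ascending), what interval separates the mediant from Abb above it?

The mediant of Ab melodic minor (ascending) is Cb.
Cb up to Abb: letters C→A make it a sixth; 8 semitones makes it minor.

minor sixth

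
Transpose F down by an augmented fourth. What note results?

F down a perfect fourth is C, so the target letter is C.
From F, an augmented fourth is 6 semitones down: Cb.

Cb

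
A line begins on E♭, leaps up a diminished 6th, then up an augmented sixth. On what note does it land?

Ab

A diminished sixth up from Eb is Cbb (letter C, 7 semitones up).
An augmented sixth up from Cbb is Ab (letter A, 10 semitones up).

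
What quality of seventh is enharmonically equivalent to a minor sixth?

doubly diminished

A minor sixth spans 8 semitones.
A seventh spanning 8 semitones is doubly diminished (the major seventh is 11).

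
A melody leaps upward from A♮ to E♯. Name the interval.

augmented fifth

Counting letters A–B–C–D–E gives a fifth.
A→E# = 8 semitones, 1 wider than the perfect fifth (7), so augmented.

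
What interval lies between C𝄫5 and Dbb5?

major second

The letter names run C→D, a span of 1 letter step, so the interval is some kind of second.
Cbb to Dbb is 2 semitones. A major second is 2, so 2 makes it major.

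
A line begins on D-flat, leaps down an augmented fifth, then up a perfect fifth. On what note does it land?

An augmented fifth down from Db is Gbb (letter G, 8 semitones down).
A perfect fifth up from Gbb is Dbb (letter D, 7 semitones up).

Dbb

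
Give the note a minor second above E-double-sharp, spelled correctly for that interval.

E up a major second is F#, so the target letter is F.
From E##, a minor second is 1 semitone up: F##.

F##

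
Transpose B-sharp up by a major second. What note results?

C##

A second above B lands on the letter C.
A major second spans 2 semitones, so B# moves to pitch class 2. On the letter C that is C##.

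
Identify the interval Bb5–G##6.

doubly augmented sixth

Counting letters B–C–D–E–F–G gives a sixth.
Bb→G## = 11 semitones, 2 wider than the major sixth (9), so doubly augmented.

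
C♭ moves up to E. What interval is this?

The letter names run C→E, a span of 2 letter steps, so the interval is some kind of third.
Cb to E is 5 semitones. A major third is 4, so 5 makes it augmented.

augmented third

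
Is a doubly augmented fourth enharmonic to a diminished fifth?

A doubly augmented fourth spans 7 semitones; a diminished fifth spans 6.
The spans differ, so they are not enharmonic equivalents.

No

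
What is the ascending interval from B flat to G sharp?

augmented sixth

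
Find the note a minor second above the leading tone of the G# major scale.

G#

The leading tone of G# major is F##.
A minor second (1 semitone) above F## lands on the letter G, giving G#.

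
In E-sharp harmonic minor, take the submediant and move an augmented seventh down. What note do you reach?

Db

The submediant of E# harmonic minor is C#.
An augmented seventh (12 semitones) below C# lands on the letter D, giving Db.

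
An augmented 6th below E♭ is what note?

Gbb

A sixth below E lands on the letter G.
An augmented sixth spans 10 semitones, so Eb moves to pitch class 5. On the letter G that is Gbb.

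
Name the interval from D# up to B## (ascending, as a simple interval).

The letter names run D→B, a span of 5 letter steps, so the interval is some kind of sixth.
D# to B## is 10 semitones. A major sixth is 9, so 10 makes it augmented.

augmented sixth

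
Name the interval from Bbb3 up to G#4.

doubly augmented sixth

Counting letters B–C–D–E–F–G gives a sixth.
Bbb→G# = 11 semitones, 2 wider than the major sixth (9), so doubly augmented.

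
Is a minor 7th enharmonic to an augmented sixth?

A minor seventh spans 10 semitones; an augmented sixth spans 10.
They are enharmonically equivalent.

Yes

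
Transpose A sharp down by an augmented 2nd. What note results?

G

A second below A lands on the letter G.
An augmented second spans 3 semitones, so A# moves to pitch class 7. On the letter G that is G.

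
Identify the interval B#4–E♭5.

doubly diminished fourth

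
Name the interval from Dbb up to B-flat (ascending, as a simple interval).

augmented sixth

The letter names run D→B, a span of 5 letter steps, so the interval is some kind of sixth.
Dbb to Bb is 10 semitones. A major sixth is 9, so 10 makes it augmented.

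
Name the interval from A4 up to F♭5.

diminished sixth

Counting letters A–B–C–D–E–F gives a sixth.
A→Fb = 7 semitones, 2 narrower than the major sixth (9), so diminished.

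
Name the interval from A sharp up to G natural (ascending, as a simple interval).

diminished seventh

The letter names run A→G, a span of 6 letter steps, so the interval is some kind of seventh.
A# to G is 9 semitones. A major seventh is 11, so 9 makes it diminished.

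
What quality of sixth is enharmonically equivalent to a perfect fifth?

diminished

A perfect fifth spans 7 semitones.
A sixth spanning 7 semitones is diminished (the major sixth is 9).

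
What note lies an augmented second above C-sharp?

D##

C up a major second is D, so the target letter is D.
From C#, an augmented second is 3 semitones up: D##.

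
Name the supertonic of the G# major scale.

A#

The G# major scale runs G# A# B# C# D# E# F##.
Degree 2 is A#.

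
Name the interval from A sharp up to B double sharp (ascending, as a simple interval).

augmented second

Counting letters A–B gives a second.
A#→B## = 3 semitones, 1 wider than the major second (2), so augmented.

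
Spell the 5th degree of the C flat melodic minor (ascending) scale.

Gb

Degree 5 takes the letter 4 steps above C, which is G.
In melodic minor (ascending), degree 5 sits 7 semitones above the tonic. Cb + 7 semitones is pitch class 6, spelled on G as Gb.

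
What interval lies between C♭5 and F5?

augmented fourth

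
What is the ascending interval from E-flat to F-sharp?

Counting letters E–F gives a second.
Eb→F# = 3 semitones, 1 wider than the major second (2), so augmented.

augmented second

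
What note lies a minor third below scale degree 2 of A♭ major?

Scale degree 2 of Ab major is Bb.
A minor third (3 semitones) below Bb lands on the letter G, giving G.

G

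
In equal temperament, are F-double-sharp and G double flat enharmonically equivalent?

Two spellings are enharmonically equivalent only if they share a pitch class.
Here F## → 7, Gbb → 5; 5 ≠ 7, so they are not.

No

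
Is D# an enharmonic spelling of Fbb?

Yes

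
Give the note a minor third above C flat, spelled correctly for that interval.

A third above C lands on the letter E.
A minor third spans 3 semitones, so Cb moves to pitch class 2. On the letter E that is Ebb.

Ebb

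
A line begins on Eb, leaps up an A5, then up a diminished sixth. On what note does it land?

Gb

An augmented fifth up from Eb is B (letter B, 8 semitones up).
A diminished sixth up from B is Gb (letter G, 7 semitones up).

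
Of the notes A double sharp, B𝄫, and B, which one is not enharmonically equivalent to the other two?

Bbb

In 12-tone equal temperament, enharmonic equivalents share a pitch class. A## is pitch class 11; Bbb is pitch class 9; B is pitch class 11.
A## and B share pitch class 11, while Bbb is pitch class 9.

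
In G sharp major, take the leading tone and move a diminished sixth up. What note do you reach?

D

The leading tone of G# major is F##.
A diminished sixth (7 semitones) above F## lands on the letter D, giving D.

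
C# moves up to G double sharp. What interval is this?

augmented fifth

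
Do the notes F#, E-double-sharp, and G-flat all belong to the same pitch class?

Yes

F# is pitch class 6; E## is pitch class 6; Gb is pitch class 6.
All spellings map to pitch class 6, so they are enharmonically equivalent.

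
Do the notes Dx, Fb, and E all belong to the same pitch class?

D## = pitch class 4 and Fb = pitch class 4 and E = pitch class 4 — the same pitch class, so they are enharmonic equivalents.

Yes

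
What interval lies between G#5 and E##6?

augmented sixth

The letter names run G→E, a span of 5 letter steps, so the interval is some kind of sixth.
G# to E## is 10 semitones. A major sixth is 9, so 10 makes it augmented.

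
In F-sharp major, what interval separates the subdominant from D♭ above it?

diminished third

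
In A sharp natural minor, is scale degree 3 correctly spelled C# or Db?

C#

Each scale degree takes a distinct letter name. Degree 3 of a scale on A must use the letter C.
C# and Db are enharmonically the same pitch, but only C# uses the letter C, so it is the correct spelling here.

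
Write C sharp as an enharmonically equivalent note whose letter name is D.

Db

Plain D sits 1 semitone above C#, so on the letter D the same pitch needs a flat: Db.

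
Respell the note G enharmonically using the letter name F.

G is pitch class 7. The letter F alone is pitch class 5.
To reach pitch class 7 from F requires an offset of +2 semitones, i.e. double sharp: F##.

F##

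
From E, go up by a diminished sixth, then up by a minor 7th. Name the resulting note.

Bbb

A diminished sixth up from E is Cb (letter C, 7 semitones up).
A minor seventh up from Cb is Bbb (letter B, 10 semitones up).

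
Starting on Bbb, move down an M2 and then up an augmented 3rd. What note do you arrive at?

C

A major second down from Bbb is Abb (letter A, 2 semitones down).
An augmented third up from Abb is C (letter C, 5 semitones up).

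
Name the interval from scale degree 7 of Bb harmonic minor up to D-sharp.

augmented fourth

Scale degree 7 of Bb harmonic minor is A.
A up to D#: letters A→D make it a fourth; 6 semitones makes it augmented.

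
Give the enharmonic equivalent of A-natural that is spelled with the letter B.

Bbb

Plain B sits 2 semitones above A, so on the letter B the same pitch needs a double flat: Bbb.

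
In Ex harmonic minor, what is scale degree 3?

G##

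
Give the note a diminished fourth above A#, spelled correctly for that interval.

A up a perfect fourth is D, so the target letter is D.
From A#, a diminished fourth is 4 semitones up: D.

D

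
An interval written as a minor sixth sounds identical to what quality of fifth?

augmented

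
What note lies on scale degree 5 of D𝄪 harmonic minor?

Degree 5 takes the letter 4 steps above D, which is A.
In harmonic minor, degree 5 sits 7 semitones above the tonic. D## + 7 semitones is pitch class 11, spelled on A as A##.

A##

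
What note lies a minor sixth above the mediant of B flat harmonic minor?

Bbb

The mediant of Bb harmonic minor is Db.
A minor sixth (8 semitones) above Db lands on the letter B, giving Bbb.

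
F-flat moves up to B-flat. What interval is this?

Counting letters F–G–A–B gives a fourth.
Fb→Bb = 6 semitones, 1 wider than the perfect fourth (5), so augmented.

augmented fourth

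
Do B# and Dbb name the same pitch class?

Yes

B# is pitch class 0; Dbb is pitch class 0.
All spellings map to pitch class 0, so they are enharmonically equivalent.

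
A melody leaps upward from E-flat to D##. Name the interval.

Counting letters E–F–G–A–B–C–D gives a seventh.
Eb→D## = 13 semitones, 2 wider than the major seventh (11), so doubly augmented.

doubly augmented seventh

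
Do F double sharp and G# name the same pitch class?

No

F## is pitch class 7; G# is pitch class 8.
The pitch classes differ (7 vs. 8), so they are not enharmonic equivalents.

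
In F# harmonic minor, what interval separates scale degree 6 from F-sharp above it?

major third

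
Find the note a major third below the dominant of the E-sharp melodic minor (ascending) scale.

The dominant of E# melodic minor (ascending) is B#.
A major third (4 semitones) below B# lands on the letter G, giving G#.

G#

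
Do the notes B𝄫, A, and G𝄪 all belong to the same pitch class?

Bbb = pitch class 9 and A = pitch class 9 and G## = pitch class 9 — the same pitch class, so they are enharmonic equivalents.

Yes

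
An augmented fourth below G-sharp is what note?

D

G down a perfect fourth is D, so the target letter is D.
From G#, an augmented fourth is 6 semitones down: D.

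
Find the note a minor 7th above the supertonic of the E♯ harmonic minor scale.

E#

The supertonic of E# harmonic minor is F##.
A minor seventh (10 semitones) above F## lands on the letter E, giving E#.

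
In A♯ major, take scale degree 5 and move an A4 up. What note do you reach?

A##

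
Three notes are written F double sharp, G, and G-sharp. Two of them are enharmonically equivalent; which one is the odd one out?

G#

In 12-tone equal temperament, enharmonic equivalents share a pitch class. F## is pitch class 7; G is pitch class 7; G# is pitch class 8.
F## and G share pitch class 7, while G# is pitch class 8.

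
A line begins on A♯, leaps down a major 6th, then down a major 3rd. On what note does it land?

A

A major sixth down from A# is C# (letter C, 9 semitones down).
A major third down from C# is A (letter A, 4 semitones down).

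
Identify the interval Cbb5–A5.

Counting letters C–D–E–F–G–A gives a sixth.
Cbb→A = 11 semitones, 2 wider than the major sixth (9), so doubly augmented.

doubly augmented sixth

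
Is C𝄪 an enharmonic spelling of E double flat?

C## = pitch class 2 and Ebb = pitch class 2 — the same pitch class, so they are enharmonic equivalents.

Yes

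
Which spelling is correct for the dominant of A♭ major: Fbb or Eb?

Each scale degree takes a distinct letter name. Degree 5 of a scale on A must use the letter E.
Eb and Fbb are enharmonically the same pitch, but only Eb uses the letter E, so it is the correct spelling here.

Eb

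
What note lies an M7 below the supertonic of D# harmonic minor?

F#

The supertonic of D# harmonic minor is E#.
A major seventh (11 semitones) below E# lands on the letter F, giving F#.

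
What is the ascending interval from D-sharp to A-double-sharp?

augmented fifth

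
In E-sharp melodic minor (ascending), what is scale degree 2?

F##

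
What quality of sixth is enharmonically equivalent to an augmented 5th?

An augmented fifth spans 8 semitones.
A sixth spanning 8 semitones is minor (the major sixth is 9).

minor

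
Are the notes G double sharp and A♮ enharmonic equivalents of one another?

Yes

G## is pitch class 9; A is pitch class 9.
All spellings map to pitch class 9, so they are enharmonically equivalent.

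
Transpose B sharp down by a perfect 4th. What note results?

F##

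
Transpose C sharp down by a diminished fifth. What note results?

F##

A fifth below C lands on the letter F.
A diminished fifth spans 6 semitones, so C# moves to pitch class 7. On the letter F that is F##.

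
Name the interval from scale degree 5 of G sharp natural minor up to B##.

Scale degree 5 of G# natural minor is D#.
D# up to B##: letters D→B make it a sixth; 10 semitones makes it augmented.

augmented sixth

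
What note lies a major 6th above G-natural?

A sixth above G lands on the letter E.
A major sixth spans 9 semitones, so G moves to pitch class 4. On the letter E that is E.

E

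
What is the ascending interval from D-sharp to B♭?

diminished sixth

Counting letters D–E–F–G–A–B gives a sixth.
D#→Bb = 7 semitones, 2 narrower than the major sixth (9), so diminished.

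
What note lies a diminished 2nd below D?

C##

D down a major second is C, so the target letter is C.
From D, a diminished second is 0 semitones down: C##.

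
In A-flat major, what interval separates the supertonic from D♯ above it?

augmented third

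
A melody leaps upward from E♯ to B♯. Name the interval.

perfect fifth

Counting letters E–F–G–A–B gives a fifth.
E#→B# = 7 semitones, exactly the perfect fifth.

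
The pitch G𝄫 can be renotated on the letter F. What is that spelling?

Gbb is pitch class 5. The letter F alone is pitch class 5.
Pitch class 5 on F needs no accidental: F.

F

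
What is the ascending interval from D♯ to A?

diminished fifth

Counting letters D–E–F–G–A gives a fifth.
D#→A = 6 semitones, 1 narrower than the perfect fifth (7), so diminished.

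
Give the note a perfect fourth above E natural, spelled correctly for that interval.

A

A fourth above E lands on the letter A.
A perfect fourth spans 5 semitones, so E moves to pitch class 9. On the letter A that is A.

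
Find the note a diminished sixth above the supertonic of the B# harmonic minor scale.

A

The supertonic of B# harmonic minor is C##.
A diminished sixth (7 semitones) above C## lands on the letter A, giving A.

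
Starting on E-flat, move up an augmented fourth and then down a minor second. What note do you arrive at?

G#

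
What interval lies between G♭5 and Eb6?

major sixth

The letter names run G→E, a span of 5 letter steps, so the interval is some kind of sixth.
Gb to Eb is 9 semitones. A major sixth is 9, so 9 makes it major.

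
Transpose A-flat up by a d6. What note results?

Fbb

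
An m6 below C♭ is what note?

Eb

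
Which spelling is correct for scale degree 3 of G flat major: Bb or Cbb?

Bb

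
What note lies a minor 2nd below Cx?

C down a major second is Bb, so the target letter is B.
From C##, a minor second is 1 semitone down: B##.

B##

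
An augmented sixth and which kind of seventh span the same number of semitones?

minor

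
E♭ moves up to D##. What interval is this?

Counting letters E–F–G–A–B–C–D gives a seventh.
Eb→D## = 13 semitones, 2 wider than the major seventh (11), so doubly augmented.

doubly augmented seventh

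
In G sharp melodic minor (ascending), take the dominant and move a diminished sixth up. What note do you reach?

Bb

The dominant of G# melodic minor (ascending) is D#.
A diminished sixth (7 semitones) above D# lands on the letter B, giving Bb.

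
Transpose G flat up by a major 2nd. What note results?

G up a major second is A, so the target letter is A.
From Gb, a major second is 2 semitones up: Ab.

Ab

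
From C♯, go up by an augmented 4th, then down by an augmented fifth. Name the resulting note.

An augmented fourth up from C# is F## (letter F, 6 semitones up).
An augmented fifth down from F## is B (letter B, 8 semitones down).

B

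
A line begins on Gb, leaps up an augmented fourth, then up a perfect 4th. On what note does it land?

F

An augmented fourth up from Gb is C (letter C, 6 semitones up).
A perfect fourth up from C is F (letter F, 5 semitones up).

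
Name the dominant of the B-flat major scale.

The Bb major scale runs Bb C D Eb F G A.
Degree 5 is F.

F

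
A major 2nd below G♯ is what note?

F#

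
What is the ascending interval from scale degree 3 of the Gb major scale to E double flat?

Scale degree 3 of Gb major is Bb.
Bb up to Ebb: letters B→E make it a fourth; 4 semitones makes it diminished.

diminished fourth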